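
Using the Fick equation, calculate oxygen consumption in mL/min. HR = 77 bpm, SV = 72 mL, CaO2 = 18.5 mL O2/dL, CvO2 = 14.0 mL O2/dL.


CO = HR*SV = 77*72/1000 = 5.544 L/min
a-v O2 diff = 18.5 - 14.0 = 4.5 mL/dL
VO2 = CO * (CaO2-CvO2) * 10 dL/L
VO2 = 5.544 * 4.5 * 10
VO2 = 249.5 mL/min


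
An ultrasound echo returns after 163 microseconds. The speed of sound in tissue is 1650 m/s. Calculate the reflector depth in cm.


depth = c * t / 2
t = 163 us = 1.6300e-04 s
depth = 1650 * 1.6300e-04 / 2
depth = 0.134475 m = 13.4475 cm


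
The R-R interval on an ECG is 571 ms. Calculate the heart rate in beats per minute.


HR = 60 / RR_interval(s)
RR = 571 ms = 0.571 s
HR = 60 / 0.571 = 105.1 bpm


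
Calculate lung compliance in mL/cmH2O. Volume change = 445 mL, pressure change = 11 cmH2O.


C = dV / dP
C = 445 / 11
C = 40.45 mL/cmH2O


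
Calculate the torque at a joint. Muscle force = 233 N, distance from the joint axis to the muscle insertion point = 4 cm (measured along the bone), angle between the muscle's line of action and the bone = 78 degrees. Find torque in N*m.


Torque = F * d * sin(theta)   (moment arm = d*sin(theta))
d = 4 cm = 0.04 m
Torque = 233 * 0.04 * sin(78)
Torque = 9.116 N*m


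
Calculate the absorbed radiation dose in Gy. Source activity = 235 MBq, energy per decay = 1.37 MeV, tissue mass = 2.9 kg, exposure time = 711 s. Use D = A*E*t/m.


A = 235 MBq = 2.3500e+08 Bq
E = 1.37 MeV = 2.19474e-13 J
D = A*E*t/m = 2.3500e+08*2.19474e-13*711/2.9
D = 0.01265 Gy


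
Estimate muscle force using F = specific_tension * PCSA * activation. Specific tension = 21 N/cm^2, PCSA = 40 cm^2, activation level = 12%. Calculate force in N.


F = sigma * PCSA * activation
F = 21 * 40 * 0.12
F = 100.8 N


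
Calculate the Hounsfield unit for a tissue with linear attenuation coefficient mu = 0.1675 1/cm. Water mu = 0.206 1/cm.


HU = ((mu_tissue - mu_water) / mu_water) * 1000
HU = ((0.1675 - 0.206) / 0.206) * 1000
HU = -186.9


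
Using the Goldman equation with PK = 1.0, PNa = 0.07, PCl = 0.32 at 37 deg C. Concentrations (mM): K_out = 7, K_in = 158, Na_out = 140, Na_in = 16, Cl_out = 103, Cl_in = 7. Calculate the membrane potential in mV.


Vm = (RT/F)*ln((PK*Ko + PNa*Nao + PCl*Cli)/(PK*Ki + PNa*Nai + PCl*Clo))
Numer = 19.04, Denom = 192.08
Vm = -61.77 mV


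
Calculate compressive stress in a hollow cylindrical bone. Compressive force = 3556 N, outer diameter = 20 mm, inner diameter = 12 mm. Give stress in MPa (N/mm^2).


A = pi*(r_o^2 - r_i^2)
r_o = 10 mm, r_i = 6 mm
A = 201.062 mm^2
sigma = F/A = 3556 / 201.062
sigma = 17.69 MPa


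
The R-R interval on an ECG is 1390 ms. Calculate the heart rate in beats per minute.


HR = 60 / RR_interval(s)
RR = 1390 ms = 1.39 s
HR = 60 / 1.39 = 43.17 bpm


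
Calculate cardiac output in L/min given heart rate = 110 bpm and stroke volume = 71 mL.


CO = HR * SV
CO = 110 * 71 / 1000
CO = 7.81 L/min


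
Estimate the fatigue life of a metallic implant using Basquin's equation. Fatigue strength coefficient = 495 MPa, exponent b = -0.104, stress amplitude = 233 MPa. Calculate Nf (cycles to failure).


sigma_a = sigma_f' * (2Nf)^b
2Nf = (sigma_a/sigma_f')^(1/b)
2Nf = (233/495)^(1/-0.104)
2Nf = 1401.6116
Nf = 700.8


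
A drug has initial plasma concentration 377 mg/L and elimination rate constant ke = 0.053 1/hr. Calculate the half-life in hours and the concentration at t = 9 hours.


t_half = ln(2) / ke = 0.693147 / 0.053 = 13.08 hr
C(t) = C0 * exp(-ke*t) = 377 * exp(-0.053*9)
C(9) = 234 mg/L


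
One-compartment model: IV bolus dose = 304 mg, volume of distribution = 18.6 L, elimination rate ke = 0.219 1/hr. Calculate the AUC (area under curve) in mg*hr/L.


C0 = Dose/Vd = 304/18.6 = 16.3441 mg/L
AUC = C0/ke = 16.3441/0.219
AUC = 74.63 mg*hr/L


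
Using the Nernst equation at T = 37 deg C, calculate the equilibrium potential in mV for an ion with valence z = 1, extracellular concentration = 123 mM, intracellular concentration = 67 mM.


E = (RT/(zF)) * ln(C_out/C_in)
T = 37 + 273.15 = 310.15 K
E = (8.314 * 310.15 / (1 * 96485)) * ln(123/67)
E = 16.24 mV


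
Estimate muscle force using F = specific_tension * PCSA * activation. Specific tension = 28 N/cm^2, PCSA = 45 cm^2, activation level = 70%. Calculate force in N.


F = sigma * PCSA * activation
F = 28 * 45 * 0.7
F = 882 N


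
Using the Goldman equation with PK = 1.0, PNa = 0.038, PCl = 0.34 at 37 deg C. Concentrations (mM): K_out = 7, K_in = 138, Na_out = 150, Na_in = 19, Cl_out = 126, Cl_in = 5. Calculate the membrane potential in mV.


Vm = (RT/F)*ln((PK*Ko + PNa*Nao + PCl*Cli)/(PK*Ki + PNa*Nai + PCl*Clo))
Numer = 14.4, Denom = 181.562
Vm = -67.73 mV


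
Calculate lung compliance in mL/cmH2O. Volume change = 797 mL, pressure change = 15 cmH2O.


C = dV / dP
C = 797 / 15
C = 53.13 mL/cmH2O


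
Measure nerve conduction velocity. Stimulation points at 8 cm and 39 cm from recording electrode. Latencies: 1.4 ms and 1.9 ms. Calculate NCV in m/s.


Distance = (39 - 8) / 100 = 0.31 m
dt = (1.9 - 1.4) / 1000 = 5.0000e-04 s
NCV = dist / dt = 620 m/s


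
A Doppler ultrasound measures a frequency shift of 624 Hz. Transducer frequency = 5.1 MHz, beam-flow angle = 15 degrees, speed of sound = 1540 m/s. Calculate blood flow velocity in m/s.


v = fd * c / (2 * f0 * cos(theta))
v = 624 * 1540 / (2 * 5.1000e+06 * cos(15))
v = 0.09754 m/s


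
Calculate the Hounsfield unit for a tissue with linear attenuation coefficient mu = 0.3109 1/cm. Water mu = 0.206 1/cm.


HU = ((mu_tissue - mu_water) / mu_water) * 1000
HU = ((0.3109 - 0.206) / 0.206) * 1000
HU = 509.2


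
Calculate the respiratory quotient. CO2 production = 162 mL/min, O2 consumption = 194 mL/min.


RQ = VCO2 / VO2
RQ = 162 / 194
RQ = 0.8351


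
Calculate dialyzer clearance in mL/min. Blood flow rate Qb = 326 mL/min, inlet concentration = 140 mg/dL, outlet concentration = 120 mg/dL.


K = Qb * (Cb_in - Cb_out) / Cb_in
K = 326 * (140 - 120) / 140
K = 46.57 mL/min


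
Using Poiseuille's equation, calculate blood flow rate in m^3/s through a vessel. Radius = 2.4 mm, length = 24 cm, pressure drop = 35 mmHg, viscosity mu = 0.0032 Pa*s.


Q = pi*r^4*dP / (8*mu*L)
r = 0.0024 m, L = 0.24 m
dP = 35 mmHg = 4666.27 Pa
Q = 7.9161e-05 m^3/s


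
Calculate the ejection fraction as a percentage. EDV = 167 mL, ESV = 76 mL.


SV = EDV - ESV = 167 - 76 = 91 mL
EF = SV/EDV * 100 = 91/167 * 100
EF = 54.49%


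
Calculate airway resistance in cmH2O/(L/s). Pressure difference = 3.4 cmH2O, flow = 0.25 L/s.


R = dP / flow
R = 3.4 / 0.25
R = 13.6 cmH2O/(L/s)


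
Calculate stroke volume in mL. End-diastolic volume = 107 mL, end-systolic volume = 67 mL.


SV = EDV - ESV
SV = 107 - 67
SV = 40 mL


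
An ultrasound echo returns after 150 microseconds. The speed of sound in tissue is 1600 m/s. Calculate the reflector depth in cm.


depth = c * t / 2
t = 150 us = 1.5000e-04 s
depth = 1600 * 1.5000e-04 / 2
depth = 0.12 m = 12 cm


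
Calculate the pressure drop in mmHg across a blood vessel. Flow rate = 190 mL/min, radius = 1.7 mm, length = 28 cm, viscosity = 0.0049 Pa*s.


dP = 8*mu*L*Q / (pi*r^4)
Q = 190 mL/min = 3.16667e-06 m^3/s
dP = 1324.65 Pa = 1324.65 / 133.322 mmHg = 9.936 mmHg


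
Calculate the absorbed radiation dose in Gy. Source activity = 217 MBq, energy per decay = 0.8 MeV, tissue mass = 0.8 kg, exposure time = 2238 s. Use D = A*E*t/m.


A = 217 MBq = 2.1700e+08 Bq
E = 0.8 MeV = 1.2816e-13 J
D = A*E*t/m = 2.1700e+08*1.2816e-13*2238/0.8
D = 0.0778 Gy


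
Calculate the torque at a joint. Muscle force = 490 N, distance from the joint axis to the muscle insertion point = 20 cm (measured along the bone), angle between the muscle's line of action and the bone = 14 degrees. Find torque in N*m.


Torque = F * d * sin(theta)   (moment arm = d*sin(theta))
d = 20 cm = 0.2 m
Torque = 490 * 0.2 * sin(14)
Torque = 23.71 N*m


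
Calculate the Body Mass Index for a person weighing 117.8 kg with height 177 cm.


BMI = weight / height^2
height = 177 cm = 1.77 m
BMI = 117.8 / 1.77^2
BMI = 37.6 kg/m^2


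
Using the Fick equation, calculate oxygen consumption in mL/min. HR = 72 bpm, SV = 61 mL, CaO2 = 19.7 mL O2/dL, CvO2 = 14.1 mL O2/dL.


CO = HR*SV = 72*61/1000 = 4.392 L/min
a-v O2 diff = 19.7 - 14.1 = 5.6 mL/dL
VO2 = CO * (CaO2-CvO2) * 10 dL/L
VO2 = 4.392 * 5.6 * 10
VO2 = 246 mL/min


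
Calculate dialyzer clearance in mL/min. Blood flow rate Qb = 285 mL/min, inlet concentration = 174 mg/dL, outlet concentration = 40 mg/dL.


K = Qb * (Cb_in - Cb_out) / Cb_in
K = 285 * (174 - 40) / 174
K = 219.5 mL/min


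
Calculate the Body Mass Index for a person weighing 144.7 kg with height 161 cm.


BMI = weight / height^2
height = 161 cm = 1.61 m
BMI = 144.7 / 1.61^2
BMI = 55.82 kg/m^2


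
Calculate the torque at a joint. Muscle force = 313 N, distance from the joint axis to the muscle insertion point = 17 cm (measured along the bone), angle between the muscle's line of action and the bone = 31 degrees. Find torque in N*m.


Torque = F * d * sin(theta)   (moment arm = d*sin(theta))
d = 17 cm = 0.17 m
Torque = 313 * 0.17 * sin(31)
Torque = 27.41 N*m


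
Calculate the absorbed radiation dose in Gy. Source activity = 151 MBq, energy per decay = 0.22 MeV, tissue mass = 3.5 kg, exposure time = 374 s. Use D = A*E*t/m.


A = 151 MBq = 1.5100e+08 Bq
E = 0.22 MeV = 3.5244e-14 J
D = A*E*t/m = 1.5100e+08*3.5244e-14*374/3.5
D = 5.6868e-04 Gy


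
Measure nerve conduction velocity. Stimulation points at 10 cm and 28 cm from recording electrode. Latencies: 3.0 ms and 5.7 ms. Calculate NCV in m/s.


Distance = (28 - 10) / 100 = 0.18 m
dt = (5.7 - 3.0) / 1000 = 0.0027 s
NCV = dist / dt = 66.67 m/s


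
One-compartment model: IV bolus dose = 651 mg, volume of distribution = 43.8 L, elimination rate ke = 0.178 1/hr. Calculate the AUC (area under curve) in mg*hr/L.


C0 = Dose/Vd = 651/43.8 = 14.863 mg/L
AUC = C0/ke = 14.863/0.178
AUC = 83.5 mg*hr/L


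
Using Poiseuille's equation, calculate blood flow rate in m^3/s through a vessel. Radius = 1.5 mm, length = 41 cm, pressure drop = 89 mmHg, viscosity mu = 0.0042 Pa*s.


Q = pi*r^4*dP / (8*mu*L)
r = 0.0015 m, L = 0.41 m
dP = 89 mmHg = 11865.658 Pa
Q = 1.3699e-05 m^3/s


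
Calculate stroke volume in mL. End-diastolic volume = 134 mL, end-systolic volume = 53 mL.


SV = EDV - ESV
SV = 134 - 53
SV = 81 mL


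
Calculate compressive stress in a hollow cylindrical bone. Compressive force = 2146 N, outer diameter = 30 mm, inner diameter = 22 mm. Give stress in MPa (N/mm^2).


A = pi*(r_o^2 - r_i^2)
r_o = 15 mm, r_i = 11 mm
A = 326.726 mm^2
sigma = F/A = 2146 / 326.726
sigma = 6.568 MPa


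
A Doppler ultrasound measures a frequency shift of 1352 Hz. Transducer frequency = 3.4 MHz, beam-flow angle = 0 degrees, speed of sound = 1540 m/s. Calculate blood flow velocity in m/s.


v = fd * c / (2 * f0 * cos(theta))
v = 1352 * 1540 / (2 * 3.4000e+06 * cos(0))
v = 0.3062 m/s


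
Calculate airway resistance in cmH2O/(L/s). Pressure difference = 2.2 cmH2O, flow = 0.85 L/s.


R = dP / flow
R = 2.2 / 0.85
R = 2.588 cmH2O/(L/s)


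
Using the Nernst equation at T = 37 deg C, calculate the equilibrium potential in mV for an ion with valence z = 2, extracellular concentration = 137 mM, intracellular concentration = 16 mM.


E = (RT/(zF)) * ln(C_out/C_in)
T = 37 + 273.15 = 310.15 K
E = (8.314 * 310.15 / (2 * 96485)) * ln(137/16)
E = 28.69 mV


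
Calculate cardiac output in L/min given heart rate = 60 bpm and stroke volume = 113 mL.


CO = HR * SV
CO = 60 * 113 / 1000
CO = 6.78 L/min


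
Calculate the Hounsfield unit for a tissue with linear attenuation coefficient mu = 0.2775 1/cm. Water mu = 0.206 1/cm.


HU = ((mu_tissue - mu_water) / mu_water) * 1000
HU = ((0.2775 - 0.206) / 0.206) * 1000
HU = 347.1


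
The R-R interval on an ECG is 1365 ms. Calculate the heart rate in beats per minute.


HR = 60 / RR_interval(s)
RR = 1365 ms = 1.365 s
HR = 60 / 1.365 = 43.96 bpm


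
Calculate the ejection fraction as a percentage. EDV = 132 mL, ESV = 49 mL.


SV = EDV - ESV = 132 - 49 = 83 mL
EF = SV/EDV * 100 = 83/132 * 100
EF = 62.88%


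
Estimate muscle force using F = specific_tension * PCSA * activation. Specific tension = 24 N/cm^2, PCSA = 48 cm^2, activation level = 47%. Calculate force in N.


F = sigma * PCSA * activation
F = 24 * 48 * 0.47
F = 541.4 N


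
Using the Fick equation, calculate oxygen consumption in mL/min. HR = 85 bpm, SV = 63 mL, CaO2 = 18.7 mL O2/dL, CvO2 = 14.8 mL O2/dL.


CO = HR*SV = 85*63/1000 = 5.355 L/min
a-v O2 diff = 18.7 - 14.8 = 3.9 mL/dL
VO2 = CO * (CaO2-CvO2) * 10 dL/L
VO2 = 5.355 * 3.9 * 10
VO2 = 208.8 mL/min


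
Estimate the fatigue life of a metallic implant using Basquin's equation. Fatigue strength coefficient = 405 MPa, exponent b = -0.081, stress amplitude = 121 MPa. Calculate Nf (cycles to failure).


sigma_a = sigma_f' * (2Nf)^b
2Nf = (sigma_a/sigma_f')^(1/b)
2Nf = (121/405)^(1/-0.081)
2Nf = 3001947.7
Nf = 1.5010e+06


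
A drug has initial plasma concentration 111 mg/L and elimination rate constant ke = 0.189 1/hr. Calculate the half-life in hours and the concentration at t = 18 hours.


t_half = ln(2) / ke = 0.693147 / 0.189 = 3.667 hr
C(t) = C0 * exp(-ke*t) = 111 * exp(-0.189*18)
C(18) = 3.697 mg/L


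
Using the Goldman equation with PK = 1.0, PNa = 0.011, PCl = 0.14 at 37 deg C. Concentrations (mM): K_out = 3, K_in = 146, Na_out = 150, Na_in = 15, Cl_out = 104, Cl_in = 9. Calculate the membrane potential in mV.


Vm = (RT/F)*ln((PK*Ko + PNa*Nao + PCl*Cli)/(PK*Ki + PNa*Nai + PCl*Clo))
Numer = 5.91, Denom = 160.725
Vm = -88.27 mV


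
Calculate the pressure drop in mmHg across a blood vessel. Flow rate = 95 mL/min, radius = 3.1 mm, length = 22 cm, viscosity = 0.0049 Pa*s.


dP = 8*mu*L*Q / (pi*r^4)
Q = 95 mL/min = 1.58333e-06 m^3/s
dP = 47.0634 Pa = 47.0634 / 133.322 mmHg = 0.353 mmHg


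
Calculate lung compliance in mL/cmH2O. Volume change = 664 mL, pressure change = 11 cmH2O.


C = dV / dP
C = 664 / 11
C = 60.36 mL/cmH2O


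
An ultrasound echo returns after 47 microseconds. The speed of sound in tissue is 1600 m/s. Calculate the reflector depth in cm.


depth = c * t / 2
t = 47 us = 4.7000e-05 s
depth = 1600 * 4.7000e-05 / 2
depth = 0.0376 m = 3.76 cm


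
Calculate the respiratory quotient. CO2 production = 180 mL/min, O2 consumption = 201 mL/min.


RQ = VCO2 / VO2
RQ = 180 / 201
RQ = 0.8955


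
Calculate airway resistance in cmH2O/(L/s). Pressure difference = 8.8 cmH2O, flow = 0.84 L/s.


R = dP / flow
R = 8.8 / 0.84
R = 10.48 cmH2O/(L/s)


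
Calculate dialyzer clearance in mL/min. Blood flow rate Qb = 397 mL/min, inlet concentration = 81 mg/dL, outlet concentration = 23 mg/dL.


K = Qb * (Cb_in - Cb_out) / Cb_in
K = 397 * (81 - 23) / 81
K = 284.3 mL/min


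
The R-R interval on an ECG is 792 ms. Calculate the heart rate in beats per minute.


HR = 60 / RR_interval(s)
RR = 792 ms = 0.792 s
HR = 60 / 0.792 = 75.76 bpm


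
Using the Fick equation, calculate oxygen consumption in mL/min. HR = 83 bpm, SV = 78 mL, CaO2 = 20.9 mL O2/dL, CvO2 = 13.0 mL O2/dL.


CO = HR*SV = 83*78/1000 = 6.474 L/min
a-v O2 diff = 20.9 - 13.0 = 7.9 mL/dL
VO2 = CO * (CaO2-CvO2) * 10 dL/L
VO2 = 6.474 * 7.9 * 10
VO2 = 511.4 mL/min


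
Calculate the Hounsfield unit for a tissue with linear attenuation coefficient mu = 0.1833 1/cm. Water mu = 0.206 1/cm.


HU = ((mu_tissue - mu_water) / mu_water) * 1000
HU = ((0.1833 - 0.206) / 0.206) * 1000
HU = -110.2


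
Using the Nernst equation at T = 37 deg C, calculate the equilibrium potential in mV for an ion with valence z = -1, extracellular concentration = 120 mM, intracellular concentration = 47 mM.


E = (RT/(zF)) * ln(C_out/C_in)
T = 37 + 273.15 = 310.15 K
E = (8.314 * 310.15 / (-1 * 96485)) * ln(120/47)
E = -25.05 mV


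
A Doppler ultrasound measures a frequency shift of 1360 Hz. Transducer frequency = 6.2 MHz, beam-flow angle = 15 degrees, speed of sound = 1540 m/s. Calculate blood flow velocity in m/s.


v = fd * c / (2 * f0 * cos(theta))
v = 1360 * 1540 / (2 * 6.2000e+06 * cos(15))
v = 0.1749 m/s


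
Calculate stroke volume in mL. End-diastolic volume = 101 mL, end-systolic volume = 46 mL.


SV = EDV - ESV
SV = 101 - 46
SV = 55 mL


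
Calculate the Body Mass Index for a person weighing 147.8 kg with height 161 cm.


BMI = weight / height^2
height = 161 cm = 1.61 m
BMI = 147.8 / 1.61^2
BMI = 57.02 kg/m^2


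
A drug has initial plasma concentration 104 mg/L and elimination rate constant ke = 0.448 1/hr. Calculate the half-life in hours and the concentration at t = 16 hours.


t_half = ln(2) / ke = 0.693147 / 0.448 = 1.547 hr
C(t) = C0 * exp(-ke*t) = 104 * exp(-0.448*16)
C(16) = 0.08017 mg/L


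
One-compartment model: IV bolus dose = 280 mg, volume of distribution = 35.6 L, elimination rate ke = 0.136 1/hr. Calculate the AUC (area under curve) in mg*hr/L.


C0 = Dose/Vd = 280/35.6 = 7.86517 mg/L
AUC = C0/ke = 7.86517/0.136
AUC = 57.83 mg*hr/L


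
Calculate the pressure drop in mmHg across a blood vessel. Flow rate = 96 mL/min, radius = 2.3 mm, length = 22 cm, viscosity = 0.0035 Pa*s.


dP = 8*mu*L*Q / (pi*r^4)
Q = 96 mL/min = 1.6e-06 m^3/s
dP = 112.109 Pa = 112.109 / 133.322 mmHg = 0.8409 mmHg


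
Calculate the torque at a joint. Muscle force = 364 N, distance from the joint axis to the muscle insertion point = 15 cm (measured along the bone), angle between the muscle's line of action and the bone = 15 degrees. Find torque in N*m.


Torque = F * d * sin(theta)   (moment arm = d*sin(theta))
d = 15 cm = 0.15 m
Torque = 364 * 0.15 * sin(15)
Torque = 14.13 N*m


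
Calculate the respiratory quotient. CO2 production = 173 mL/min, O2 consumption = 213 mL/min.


RQ = VCO2 / VO2
RQ = 173 / 213
RQ = 0.8122


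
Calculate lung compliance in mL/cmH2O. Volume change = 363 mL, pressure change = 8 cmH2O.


C = dV / dP
C = 363 / 8
C = 45.38 mL/cmH2O


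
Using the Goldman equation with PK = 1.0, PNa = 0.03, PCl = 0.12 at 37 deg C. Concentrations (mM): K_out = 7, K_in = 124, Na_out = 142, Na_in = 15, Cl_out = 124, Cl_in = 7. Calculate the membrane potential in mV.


Vm = (RT/F)*ln((PK*Ko + PNa*Nao + PCl*Cli)/(PK*Ki + PNa*Nai + PCl*Clo))
Numer = 12.1, Denom = 139.33
Vm = -65.31 mV


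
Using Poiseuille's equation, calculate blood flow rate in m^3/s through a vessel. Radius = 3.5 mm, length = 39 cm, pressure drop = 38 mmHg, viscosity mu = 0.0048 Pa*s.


Q = pi*r^4*dP / (8*mu*L)
r = 0.0035 m, L = 0.39 m
dP = 38 mmHg = 5066.236 Pa
Q = 1.5948e-04 m^3/s


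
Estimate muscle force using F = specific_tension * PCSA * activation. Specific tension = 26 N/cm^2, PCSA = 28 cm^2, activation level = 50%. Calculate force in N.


F = sigma * PCSA * activation
F = 26 * 28 * 0.5
F = 364 N


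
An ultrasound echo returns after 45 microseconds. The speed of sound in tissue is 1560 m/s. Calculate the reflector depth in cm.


depth = c * t / 2
t = 45 us = 4.5000e-05 s
depth = 1560 * 4.5000e-05 / 2
depth = 0.0351 m = 3.51 cm


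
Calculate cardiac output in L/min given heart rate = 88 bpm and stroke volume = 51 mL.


CO = HR * SV
CO = 88 * 51 / 1000
CO = 4.488 L/min


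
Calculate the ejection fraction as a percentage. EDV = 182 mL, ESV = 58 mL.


SV = EDV - ESV = 182 - 58 = 124 mL
EF = SV/EDV * 100 = 124/182 * 100
EF = 68.13%


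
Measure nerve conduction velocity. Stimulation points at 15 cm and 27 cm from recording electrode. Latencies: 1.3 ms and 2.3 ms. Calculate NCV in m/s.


Distance = (27 - 15) / 100 = 0.12 m
dt = (2.3 - 1.3) / 1000 = 1.0000e-03 s
NCV = dist / dt = 120 m/s


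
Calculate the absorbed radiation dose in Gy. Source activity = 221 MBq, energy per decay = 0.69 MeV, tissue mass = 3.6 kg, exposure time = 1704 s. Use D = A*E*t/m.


A = 221 MBq = 2.2100e+08 Bq
E = 0.69 MeV = 1.10538e-13 J
D = A*E*t/m = 2.2100e+08*1.10538e-13*1704/3.6
D = 0.01156 Gy


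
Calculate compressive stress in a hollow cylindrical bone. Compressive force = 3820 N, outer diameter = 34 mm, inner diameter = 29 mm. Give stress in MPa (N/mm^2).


A = pi*(r_o^2 - r_i^2)
r_o = 17 mm, r_i = 14.5 mm
A = 247.4 mm^2
sigma = F/A = 3820 / 247.4
sigma = 15.44 MPa


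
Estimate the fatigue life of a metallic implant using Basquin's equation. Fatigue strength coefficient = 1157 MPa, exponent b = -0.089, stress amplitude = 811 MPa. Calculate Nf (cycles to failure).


sigma_a = sigma_f' * (2Nf)^b
2Nf = (sigma_a/sigma_f')^(1/b)
2Nf = (811/1157)^(1/-0.089)
2Nf = 54.181169
Nf = 27.09


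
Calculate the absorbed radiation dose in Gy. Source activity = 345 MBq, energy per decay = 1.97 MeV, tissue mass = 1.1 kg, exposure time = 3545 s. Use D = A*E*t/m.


A = 345 MBq = 3.4500e+08 Bq
E = 1.97 MeV = 3.15594e-13 J
D = A*E*t/m = 3.4500e+08*3.15594e-13*3545/1.1
D = 0.3509 Gy


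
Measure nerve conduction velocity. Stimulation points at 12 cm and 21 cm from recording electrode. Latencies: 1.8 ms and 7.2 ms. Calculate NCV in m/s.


Distance = (21 - 12) / 100 = 0.09 m
dt = (7.2 - 1.8) / 1000 = 0.0054 s
NCV = dist / dt = 16.67 m/s


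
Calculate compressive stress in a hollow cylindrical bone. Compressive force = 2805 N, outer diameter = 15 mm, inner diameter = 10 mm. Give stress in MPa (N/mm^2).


A = pi*(r_o^2 - r_i^2)
r_o = 7.5 mm, r_i = 5 mm
A = 98.1748 mm^2
sigma = F/A = 2805 / 98.1748
sigma = 28.57 MPa


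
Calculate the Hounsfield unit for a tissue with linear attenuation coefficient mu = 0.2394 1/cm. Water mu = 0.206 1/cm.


HU = ((mu_tissue - mu_water) / mu_water) * 1000
HU = ((0.2394 - 0.206) / 0.206) * 1000
HU = 162.1


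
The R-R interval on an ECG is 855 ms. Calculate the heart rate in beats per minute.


HR = 60 / RR_interval(s)
RR = 855 ms = 0.855 s
HR = 60 / 0.855 = 70.18 bpm


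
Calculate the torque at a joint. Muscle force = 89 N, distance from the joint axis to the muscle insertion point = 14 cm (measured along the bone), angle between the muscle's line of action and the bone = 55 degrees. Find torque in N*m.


Torque = F * d * sin(theta)   (moment arm = d*sin(theta))
d = 14 cm = 0.14 m
Torque = 89 * 0.14 * sin(55)
Torque = 10.21 N*m


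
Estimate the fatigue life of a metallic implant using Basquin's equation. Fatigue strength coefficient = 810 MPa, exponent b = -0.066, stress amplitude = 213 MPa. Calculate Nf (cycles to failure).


sigma_a = sigma_f' * (2Nf)^b
2Nf = (sigma_a/sigma_f')^(1/b)
2Nf = (213/810)^(1/-0.066)
2Nf = 6.1585148e+08
Nf = 3.0793e+08


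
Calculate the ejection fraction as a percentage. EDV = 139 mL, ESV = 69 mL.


SV = EDV - ESV = 139 - 69 = 70 mL
EF = SV/EDV * 100 = 70/139 * 100
EF = 50.36%


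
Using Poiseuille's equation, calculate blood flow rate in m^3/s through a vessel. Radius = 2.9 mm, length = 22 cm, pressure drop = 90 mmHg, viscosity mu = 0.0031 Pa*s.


Q = pi*r^4*dP / (8*mu*L)
r = 0.0029 m, L = 0.22 m
dP = 90 mmHg = 11998.98 Pa
Q = 4.8867e-04 m^3/s


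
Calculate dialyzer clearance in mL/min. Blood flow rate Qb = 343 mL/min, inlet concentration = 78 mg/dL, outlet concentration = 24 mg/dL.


K = Qb * (Cb_in - Cb_out) / Cb_in
K = 343 * (78 - 24) / 78
K = 237.5 mL/min


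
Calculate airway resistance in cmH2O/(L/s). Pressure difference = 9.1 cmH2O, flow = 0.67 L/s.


R = dP / flow
R = 9.1 / 0.67
R = 13.58 cmH2O/(L/s)


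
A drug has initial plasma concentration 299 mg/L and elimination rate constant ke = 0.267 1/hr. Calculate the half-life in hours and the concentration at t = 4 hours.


t_half = ln(2) / ke = 0.693147 / 0.267 = 2.596 hr
C(t) = C0 * exp(-ke*t) = 299 * exp(-0.267*4)
C(4) = 102.8 mg/L


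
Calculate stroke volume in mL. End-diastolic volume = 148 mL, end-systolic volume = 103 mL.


SV = EDV - ESV
SV = 148 - 103
SV = 45 mL


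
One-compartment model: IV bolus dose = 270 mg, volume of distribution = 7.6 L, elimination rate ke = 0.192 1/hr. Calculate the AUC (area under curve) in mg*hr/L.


C0 = Dose/Vd = 270/7.6 = 35.5263 mg/L
AUC = C0/ke = 35.5263/0.192
AUC = 185 mg*hr/L


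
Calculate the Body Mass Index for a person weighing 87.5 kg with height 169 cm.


BMI = weight / height^2
height = 169 cm = 1.69 m
BMI = 87.5 / 1.69^2
BMI = 30.64 kg/m^2


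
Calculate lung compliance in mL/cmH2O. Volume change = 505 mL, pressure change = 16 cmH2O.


C = dV / dP
C = 505 / 16
C = 31.56 mL/cmH2O


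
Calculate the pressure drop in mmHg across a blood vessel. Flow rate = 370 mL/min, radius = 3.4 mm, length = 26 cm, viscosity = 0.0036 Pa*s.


dP = 8*mu*L*Q / (pi*r^4)
Q = 370 mL/min = 6.16667e-06 m^3/s
dP = 109.989 Pa = 109.989 / 133.322 mmHg = 0.825 mmHg


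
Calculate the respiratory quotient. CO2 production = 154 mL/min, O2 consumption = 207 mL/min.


RQ = VCO2 / VO2
RQ = 154 / 207
RQ = 0.744


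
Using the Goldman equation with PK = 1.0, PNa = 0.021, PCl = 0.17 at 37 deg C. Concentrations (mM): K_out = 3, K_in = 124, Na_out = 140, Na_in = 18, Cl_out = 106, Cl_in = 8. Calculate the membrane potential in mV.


Vm = (RT/F)*ln((PK*Ko + PNa*Nao + PCl*Cli)/(PK*Ki + PNa*Nai + PCl*Clo))
Numer = 7.3, Denom = 142.398
Vm = -79.39 mV


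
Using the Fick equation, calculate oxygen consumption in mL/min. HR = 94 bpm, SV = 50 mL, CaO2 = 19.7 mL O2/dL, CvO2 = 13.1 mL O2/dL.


CO = HR*SV = 94*50/1000 = 4.7 L/min
a-v O2 diff = 19.7 - 13.1 = 6.6 mL/dL
VO2 = CO * (CaO2-CvO2) * 10 dL/L
VO2 = 4.7 * 6.6 * 10
VO2 = 310.2 mL/min


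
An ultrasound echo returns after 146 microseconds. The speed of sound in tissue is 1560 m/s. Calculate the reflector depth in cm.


depth = c * t / 2
t = 146 us = 1.4600e-04 s
depth = 1560 * 1.4600e-04 / 2
depth = 0.11388 m = 11.388 cm


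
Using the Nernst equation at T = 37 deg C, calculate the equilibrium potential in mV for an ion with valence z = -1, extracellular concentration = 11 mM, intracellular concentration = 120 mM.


E = (RT/(zF)) * ln(C_out/C_in)
T = 37 + 273.15 = 310.15 K
E = (8.314 * 310.15 / (-1 * 96485)) * ln(11/120)
E = 63.86 mV


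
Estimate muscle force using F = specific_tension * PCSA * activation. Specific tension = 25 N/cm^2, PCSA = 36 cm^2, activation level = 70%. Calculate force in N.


F = sigma * PCSA * activation
F = 25 * 36 * 0.7
F = 630 N


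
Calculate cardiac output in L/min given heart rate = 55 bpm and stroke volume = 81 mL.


CO = HR * SV
CO = 55 * 81 / 1000
CO = 4.455 L/min


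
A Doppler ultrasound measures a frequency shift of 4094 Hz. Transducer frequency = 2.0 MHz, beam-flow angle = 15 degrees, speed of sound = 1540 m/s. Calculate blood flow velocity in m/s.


v = fd * c / (2 * f0 * cos(theta))
v = 4094 * 1540 / (2 * 2.0000e+06 * cos(15))
v = 1.632 m/s


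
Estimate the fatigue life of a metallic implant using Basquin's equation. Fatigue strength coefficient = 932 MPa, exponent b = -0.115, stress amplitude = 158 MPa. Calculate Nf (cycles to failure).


sigma_a = sigma_f' * (2Nf)^b
2Nf = (sigma_a/sigma_f')^(1/b)
2Nf = (158/932)^(1/-0.115)
2Nf = 5037912.9
Nf = 2.5190e+06


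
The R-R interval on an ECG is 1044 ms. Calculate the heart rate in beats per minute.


HR = 60 / RR_interval(s)
RR = 1044 ms = 1.044 s
HR = 60 / 1.044 = 57.47 bpm


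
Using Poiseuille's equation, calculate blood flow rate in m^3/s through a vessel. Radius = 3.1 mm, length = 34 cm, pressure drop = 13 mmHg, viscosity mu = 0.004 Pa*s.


Q = pi*r^4*dP / (8*mu*L)
r = 0.0031 m, L = 0.34 m
dP = 13 mmHg = 1733.186 Pa
Q = 4.6218e-05 m^3/s


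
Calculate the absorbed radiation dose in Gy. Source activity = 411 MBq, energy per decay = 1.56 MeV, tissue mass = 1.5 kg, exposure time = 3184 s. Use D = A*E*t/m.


A = 411 MBq = 4.1100e+08 Bq
E = 1.56 MeV = 2.49912e-13 J
D = A*E*t/m = 4.1100e+08*2.49912e-13*3184/1.5
D = 0.218 Gy


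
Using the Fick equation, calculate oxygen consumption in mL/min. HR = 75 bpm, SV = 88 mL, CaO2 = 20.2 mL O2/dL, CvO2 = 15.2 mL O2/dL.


CO = HR*SV = 75*88/1000 = 6.6 L/min
a-v O2 diff = 20.2 - 15.2 = 5 mL/dL
VO2 = CO * (CaO2-CvO2) * 10 dL/L
VO2 = 6.6 * 5 * 10
VO2 = 330 mL/min


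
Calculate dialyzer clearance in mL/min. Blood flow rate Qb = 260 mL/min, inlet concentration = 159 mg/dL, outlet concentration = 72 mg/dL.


K = Qb * (Cb_in - Cb_out) / Cb_in
K = 260 * (159 - 72) / 159
K = 142.3 mL/min


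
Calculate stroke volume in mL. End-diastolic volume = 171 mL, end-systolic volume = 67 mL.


SV = EDV - ESV
SV = 171 - 67
SV = 104 mL


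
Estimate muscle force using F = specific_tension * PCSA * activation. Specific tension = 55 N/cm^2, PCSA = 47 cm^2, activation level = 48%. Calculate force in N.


F = sigma * PCSA * activation
F = 55 * 47 * 0.48
F = 1241 N


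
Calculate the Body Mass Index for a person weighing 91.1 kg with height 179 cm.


BMI = weight / height^2
height = 179 cm = 1.79 m
BMI = 91.1 / 1.79^2
BMI = 28.43 kg/m^2


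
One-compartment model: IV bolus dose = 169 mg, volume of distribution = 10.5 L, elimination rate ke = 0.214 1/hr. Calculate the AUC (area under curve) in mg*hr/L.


C0 = Dose/Vd = 169/10.5 = 16.0952 mg/L
AUC = C0/ke = 16.0952/0.214
AUC = 75.21 mg*hr/L


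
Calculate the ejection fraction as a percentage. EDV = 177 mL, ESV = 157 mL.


SV = EDV - ESV = 177 - 157 = 20 mL
EF = SV/EDV * 100 = 20/177 * 100
EF = 11.3%


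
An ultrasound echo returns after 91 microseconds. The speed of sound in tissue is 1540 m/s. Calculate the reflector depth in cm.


depth = c * t / 2
t = 91 us = 9.1000e-05 s
depth = 1540 * 9.1000e-05 / 2
depth = 0.07007 m = 7.007 cm


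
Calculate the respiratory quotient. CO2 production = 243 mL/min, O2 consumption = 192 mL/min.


RQ = VCO2 / VO2
RQ = 243 / 192
RQ = 1.266


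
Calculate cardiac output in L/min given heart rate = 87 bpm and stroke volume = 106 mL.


CO = HR * SV
CO = 87 * 106 / 1000
CO = 9.222 L/min


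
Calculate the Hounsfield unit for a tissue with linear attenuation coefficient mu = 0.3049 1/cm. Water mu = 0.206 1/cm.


HU = ((mu_tissue - mu_water) / mu_water) * 1000
HU = ((0.3049 - 0.206) / 0.206) * 1000
HU = 480.1


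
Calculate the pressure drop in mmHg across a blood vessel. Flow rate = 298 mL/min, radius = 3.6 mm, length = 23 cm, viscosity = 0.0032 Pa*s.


dP = 8*mu*L*Q / (pi*r^4)
Q = 298 mL/min = 4.96667e-06 m^3/s
dP = 55.4209 Pa = 55.4209 / 133.322 mmHg = 0.4157 mmHg


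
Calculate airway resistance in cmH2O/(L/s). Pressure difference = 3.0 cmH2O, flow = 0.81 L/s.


R = dP / flow
R = 3.0 / 0.81
R = 3.704 cmH2O/(L/s)


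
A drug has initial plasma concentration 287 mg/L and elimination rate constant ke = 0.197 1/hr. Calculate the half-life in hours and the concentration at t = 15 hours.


t_half = ln(2) / ke = 0.693147 / 0.197 = 3.519 hr
C(t) = C0 * exp(-ke*t) = 287 * exp(-0.197*15)
C(15) = 14.95 mg/L


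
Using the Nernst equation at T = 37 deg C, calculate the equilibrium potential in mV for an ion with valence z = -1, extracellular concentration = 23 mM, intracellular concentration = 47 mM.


E = (RT/(zF)) * ln(C_out/C_in)
T = 37 + 273.15 = 310.15 K
E = (8.314 * 310.15 / (-1 * 96485)) * ln(23/47)
E = 19.1 mV


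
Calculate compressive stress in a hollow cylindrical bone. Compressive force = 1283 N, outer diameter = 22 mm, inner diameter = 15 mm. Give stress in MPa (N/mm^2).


A = pi*(r_o^2 - r_i^2)
r_o = 11 mm, r_i = 7.5 mm
A = 203.418 mm^2
sigma = F/A = 1283 / 203.418
sigma = 6.307 MPa


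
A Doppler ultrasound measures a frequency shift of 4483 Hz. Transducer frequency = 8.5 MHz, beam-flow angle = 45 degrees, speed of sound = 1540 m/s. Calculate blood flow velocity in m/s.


v = fd * c / (2 * f0 * cos(theta))
v = 4483 * 1540 / (2 * 8.5000e+06 * cos(45))
v = 0.5743 m/s


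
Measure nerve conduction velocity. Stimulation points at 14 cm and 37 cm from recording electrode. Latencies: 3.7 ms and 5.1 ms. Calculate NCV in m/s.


Distance = (37 - 14) / 100 = 0.23 m
dt = (5.1 - 3.7) / 1000 = 0.0014 s
NCV = dist / dt = 164.3 m/s


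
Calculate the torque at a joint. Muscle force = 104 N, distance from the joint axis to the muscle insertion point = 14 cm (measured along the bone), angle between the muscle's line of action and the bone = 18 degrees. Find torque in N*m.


Torque = F * d * sin(theta)   (moment arm = d*sin(theta))
d = 14 cm = 0.14 m
Torque = 104 * 0.14 * sin(18)
Torque = 4.499 N*m


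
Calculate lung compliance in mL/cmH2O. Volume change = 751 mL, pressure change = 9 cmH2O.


C = dV / dP
C = 751 / 9
C = 83.44 mL/cmH2O


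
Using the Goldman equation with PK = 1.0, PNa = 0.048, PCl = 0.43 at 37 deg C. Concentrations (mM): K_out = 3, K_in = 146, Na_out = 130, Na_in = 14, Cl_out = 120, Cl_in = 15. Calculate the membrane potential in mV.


Vm = (RT/F)*ln((PK*Ko + PNa*Nao + PCl*Cli)/(PK*Ki + PNa*Nai + PCl*Clo))
Numer = 15.69, Denom = 198.272
Vm = -67.79 mV


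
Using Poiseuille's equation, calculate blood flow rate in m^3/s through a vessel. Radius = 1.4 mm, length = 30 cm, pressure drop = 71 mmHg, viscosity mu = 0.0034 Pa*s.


Q = pi*r^4*dP / (8*mu*L)
r = 0.0014 m, L = 0.3 m
dP = 71 mmHg = 9465.862 Pa
Q = 1.4000e-05 m^3/s


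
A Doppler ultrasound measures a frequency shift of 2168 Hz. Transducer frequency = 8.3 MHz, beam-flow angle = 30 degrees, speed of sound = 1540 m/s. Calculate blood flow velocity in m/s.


v = fd * c / (2 * f0 * cos(theta))
v = 2168 * 1540 / (2 * 8.3000e+06 * cos(30))
v = 0.2322 m/s


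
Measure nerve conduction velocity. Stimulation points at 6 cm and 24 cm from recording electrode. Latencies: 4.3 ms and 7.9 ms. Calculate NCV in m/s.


Distance = (24 - 6) / 100 = 0.18 m
dt = (7.9 - 4.3) / 1000 = 0.0036 s
NCV = dist / dt = 50 m/s


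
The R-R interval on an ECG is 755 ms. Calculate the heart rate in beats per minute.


HR = 60 / RR_interval(s)
RR = 755 ms = 0.755 s
HR = 60 / 0.755 = 79.47 bpm


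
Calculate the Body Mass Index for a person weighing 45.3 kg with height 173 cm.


BMI = weight / height^2
height = 173 cm = 1.73 m
BMI = 45.3 / 1.73^2
BMI = 15.14 kg/m^2


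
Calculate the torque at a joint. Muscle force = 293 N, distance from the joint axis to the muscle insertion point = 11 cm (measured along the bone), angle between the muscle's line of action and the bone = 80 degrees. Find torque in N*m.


Torque = F * d * sin(theta)   (moment arm = d*sin(theta))
d = 11 cm = 0.11 m
Torque = 293 * 0.11 * sin(80)
Torque = 31.74 N*m


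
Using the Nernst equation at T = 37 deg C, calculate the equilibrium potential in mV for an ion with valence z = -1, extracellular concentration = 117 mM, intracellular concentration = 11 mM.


E = (RT/(zF)) * ln(C_out/C_in)
T = 37 + 273.15 = 310.15 K
E = (8.314 * 310.15 / (-1 * 96485)) * ln(117/11)
E = -63.19 mV


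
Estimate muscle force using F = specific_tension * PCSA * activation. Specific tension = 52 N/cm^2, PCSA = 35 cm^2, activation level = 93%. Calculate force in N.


F = sigma * PCSA * activation
F = 52 * 35 * 0.93
F = 1693 N


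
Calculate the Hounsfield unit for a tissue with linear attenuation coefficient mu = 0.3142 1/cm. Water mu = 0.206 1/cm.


HU = ((mu_tissue - mu_water) / mu_water) * 1000
HU = ((0.3142 - 0.206) / 0.206) * 1000
HU = 525.2


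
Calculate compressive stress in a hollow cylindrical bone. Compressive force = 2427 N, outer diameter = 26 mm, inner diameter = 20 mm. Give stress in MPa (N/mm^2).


A = pi*(r_o^2 - r_i^2)
r_o = 13 mm, r_i = 10 mm
A = 216.77 mm^2
sigma = F/A = 2427 / 216.77
sigma = 11.2 MPa


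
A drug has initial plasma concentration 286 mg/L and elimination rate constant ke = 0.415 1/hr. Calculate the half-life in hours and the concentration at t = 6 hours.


t_half = ln(2) / ke = 0.693147 / 0.415 = 1.67 hr
C(t) = C0 * exp(-ke*t) = 286 * exp(-0.415*6)
C(6) = 23.71 mg/L


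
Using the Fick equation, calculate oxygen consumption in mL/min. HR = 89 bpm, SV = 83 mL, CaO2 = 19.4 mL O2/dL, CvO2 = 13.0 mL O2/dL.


CO = HR*SV = 89*83/1000 = 7.387 L/min
a-v O2 diff = 19.4 - 13.0 = 6.4 mL/dL
VO2 = CO * (CaO2-CvO2) * 10 dL/L
VO2 = 7.387 * 6.4 * 10
VO2 = 472.8 mL/min


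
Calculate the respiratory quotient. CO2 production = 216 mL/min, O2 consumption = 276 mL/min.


RQ = VCO2 / VO2
RQ = 216 / 276
RQ = 0.7826


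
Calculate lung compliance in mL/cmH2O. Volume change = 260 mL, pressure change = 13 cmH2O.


C = dV / dP
C = 260 / 13
C = 20 mL/cmH2O


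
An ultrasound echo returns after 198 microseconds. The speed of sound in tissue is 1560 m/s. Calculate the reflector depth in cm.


depth = c * t / 2
t = 198 us = 1.9800e-04 s
depth = 1560 * 1.9800e-04 / 2
depth = 0.15444 m = 15.444 cm


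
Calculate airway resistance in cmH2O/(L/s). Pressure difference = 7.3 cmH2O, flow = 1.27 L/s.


R = dP / flow
R = 7.3 / 1.27
R = 5.748 cmH2O/(L/s)


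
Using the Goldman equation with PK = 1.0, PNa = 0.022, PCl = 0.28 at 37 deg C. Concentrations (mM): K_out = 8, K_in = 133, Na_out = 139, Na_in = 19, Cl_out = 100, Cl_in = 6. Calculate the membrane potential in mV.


Vm = (RT/F)*ln((PK*Ko + PNa*Nao + PCl*Cli)/(PK*Ki + PNa*Nai + PCl*Clo))
Numer = 12.738, Denom = 161.418
Vm = -67.87 mV


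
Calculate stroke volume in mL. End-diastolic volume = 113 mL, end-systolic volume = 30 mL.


SV = EDV - ESV
SV = 113 - 30
SV = 83 mL


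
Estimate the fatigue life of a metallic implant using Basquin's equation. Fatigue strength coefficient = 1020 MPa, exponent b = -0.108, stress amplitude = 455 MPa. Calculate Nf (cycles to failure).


sigma_a = sigma_f' * (2Nf)^b
2Nf = (sigma_a/sigma_f')^(1/b)
2Nf = (455/1020)^(1/-0.108)
2Nf = 1762.7567
Nf = 881.4


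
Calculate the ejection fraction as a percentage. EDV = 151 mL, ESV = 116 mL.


SV = EDV - ESV = 151 - 116 = 35 mL
EF = SV/EDV * 100 = 35/151 * 100
EF = 23.18%


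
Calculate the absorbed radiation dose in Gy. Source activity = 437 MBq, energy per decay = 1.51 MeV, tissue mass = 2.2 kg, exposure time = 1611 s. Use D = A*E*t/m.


A = 437 MBq = 4.3700e+08 Bq
E = 1.51 MeV = 2.41902e-13 J
D = A*E*t/m = 4.3700e+08*2.41902e-13*1611/2.2
D = 0.07741 Gy


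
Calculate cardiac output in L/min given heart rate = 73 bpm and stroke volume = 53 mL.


CO = HR * SV
CO = 73 * 53 / 1000
CO = 3.869 L/min


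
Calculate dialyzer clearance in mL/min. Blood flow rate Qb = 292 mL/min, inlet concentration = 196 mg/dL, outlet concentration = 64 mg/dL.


K = Qb * (Cb_in - Cb_out) / Cb_in
K = 292 * (196 - 64) / 196
K = 196.7 mL/min


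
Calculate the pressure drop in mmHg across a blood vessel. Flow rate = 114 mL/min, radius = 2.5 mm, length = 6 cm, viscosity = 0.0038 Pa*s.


dP = 8*mu*L*Q / (pi*r^4)
Q = 114 mL/min = 1.9e-06 m^3/s
dP = 28.2402 Pa = 28.2402 / 133.322 mmHg = 0.2118 mmHg


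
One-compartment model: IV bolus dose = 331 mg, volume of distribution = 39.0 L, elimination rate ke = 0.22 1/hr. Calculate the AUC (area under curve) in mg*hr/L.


C0 = Dose/Vd = 331/39.0 = 8.48718 mg/L
AUC = C0/ke = 8.48718/0.22
AUC = 38.58 mg*hr/L


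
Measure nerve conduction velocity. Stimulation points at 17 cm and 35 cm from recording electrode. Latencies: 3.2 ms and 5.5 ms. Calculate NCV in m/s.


Distance = (35 - 17) / 100 = 0.18 m
dt = (5.5 - 3.2) / 1000 = 0.0023 s
NCV = dist / dt = 78.26 m/s


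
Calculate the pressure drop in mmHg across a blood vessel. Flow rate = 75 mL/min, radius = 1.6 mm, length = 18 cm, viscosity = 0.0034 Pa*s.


dP = 8*mu*L*Q / (pi*r^4)
Q = 75 mL/min = 1.25e-06 m^3/s
dP = 297.25 Pa = 297.25 / 133.322 mmHg = 2.23 mmHg


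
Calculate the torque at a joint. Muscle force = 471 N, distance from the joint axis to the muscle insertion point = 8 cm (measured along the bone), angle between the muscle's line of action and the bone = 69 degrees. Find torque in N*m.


Torque = F * d * sin(theta)   (moment arm = d*sin(theta))
d = 8 cm = 0.08 m
Torque = 471 * 0.08 * sin(69)
Torque = 35.18 N*m
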